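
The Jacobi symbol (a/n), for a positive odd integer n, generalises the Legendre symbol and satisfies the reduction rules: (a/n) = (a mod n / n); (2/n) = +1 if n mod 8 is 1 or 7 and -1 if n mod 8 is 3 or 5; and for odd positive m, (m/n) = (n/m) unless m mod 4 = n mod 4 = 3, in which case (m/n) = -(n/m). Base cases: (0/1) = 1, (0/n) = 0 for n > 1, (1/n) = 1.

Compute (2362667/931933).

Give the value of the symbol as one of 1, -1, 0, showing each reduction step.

1

(2362667/931933) = (498801/931933)   [reduce mod 931933]
reciprocity: (498801/931933) = +1·(931933/498801) since 498801 mod 4 = 1, 931933 mod 4 = 1; sign now +1
(931933/498801) = (433132/498801)   [reduce mod 498801]
433132 = 2^2·108283; (2/498801) = +1 since 498801 mod 8 = 1, so (433132/498801) = (+1)^2·(108283/498801); sign now +1
reciprocity: (108283/498801) = +1·(498801/108283) since 108283 mod 4 = 3, 498801 mod 4 = 1; sign now +1
(498801/108283) = (65669/108283)   [reduce mod 108283]
reciprocity: (65669/108283) = +1·(108283/65669) since 65669 mod 4 = 1, 108283 mod 4 = 3; sign now +1
(108283/65669) = (42614/65669)   [reduce mod 65669]
42614 = 2^1·21307; (2/65669) = -1 since 65669 mod 8 = 5, so (42614/65669) = (-1)^1·(21307/65669); sign now -1
reciprocity: (21307/65669) = +1·(65669/21307) since 21307 mod 4 = 3, 65669 mod 4 = 1; sign now -1
(65669/21307) = (1748/21307)   [reduce mod 21307]
1748 = 2^2·437; (2/21307) = -1 since 21307 mod 8 = 3, so (1748/21307) = (-1)^2·(437/21307); sign now -1
reciprocity: (437/21307) = +1·(21307/437) since 437 mod 4 = 1, 21307 mod 4 = 3; sign now -1
(21307/437) = (331/437)   [reduce mod 437]
reciprocity: (331/437) = +1·(437/331) since 331 mod 4 = 3, 437 mod 4 = 1; sign now -1
(437/331) = (106/331)   [reduce mod 331]
106 = 2^1·53; (2/331) = -1 since 331 mod 8 = 3, so (106/331) = (-1)^1·(53/331); sign now +1
reciprocity: (53/331) = +1·(331/53) since 53 mod 4 = 1, 331 mod 4 = 3; sign now +1
(331/53) = (13/53)   [reduce mod 53]
reciprocity: (13/53) = +1·(53/13) since 13 mod 4 = 1, 53 mod 4 = 1; sign now +1
(53/13) = (1/13)   [reduce mod 13]
(1/13) = 1; final value = sign = +1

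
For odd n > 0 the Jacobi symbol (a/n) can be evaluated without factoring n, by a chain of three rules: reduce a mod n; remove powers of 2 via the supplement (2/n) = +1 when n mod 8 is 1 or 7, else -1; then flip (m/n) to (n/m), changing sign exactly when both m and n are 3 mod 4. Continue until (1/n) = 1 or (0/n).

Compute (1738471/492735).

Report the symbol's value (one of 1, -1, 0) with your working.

-1

(1738471/492735): 1738471 mod 492735 = 260266, so (1738471/492735) = (260266/492735)
factor out 2^1: 260266 = 2^1·130133; with 492735 mod 8 = 7, (2/492735) = +1; sign now +1; continue with (130133/492735)
flip (130133/492735) -> (492735/130133): both odd, 130133 mod 4 = 1, 492735 mod 4 = 3, so the flip contributes +1; sign now +1
(492735/130133): 492735 mod 130133 = 102336, so (492735/130133) = (102336/130133)
factor out 2^6: 102336 = 2^6·1599; with 130133 mod 8 = 5, (2/130133) = -1; sign now +1; continue with (1599/130133)
flip (1599/130133) -> (130133/1599): both odd, 1599 mod 4 = 3, 130133 mod 4 = 1, so the flip contributes +1; sign now +1
(130133/1599): 130133 mod 1599 = 614, so (130133/1599) = (614/1599)
factor out 2^1: 614 = 2^1·307; with 1599 mod 8 = 7, (2/1599) = +1; sign now +1; continue with (307/1599)
flip (307/1599) -> (1599/307): both odd, 307 mod 4 = 3, 1599 mod 4 = 3, so the flip contributes -1; sign now -1
(1599/307): 1599 mod 307 = 64, so (1599/307) = (64/307)
factor out 2^6: 64 = 2^6·1; with 307 mod 8 = 3, (2/307) = -1; sign now -1; continue with (1/307)
reached (1/307) = 1, so the symbol is -1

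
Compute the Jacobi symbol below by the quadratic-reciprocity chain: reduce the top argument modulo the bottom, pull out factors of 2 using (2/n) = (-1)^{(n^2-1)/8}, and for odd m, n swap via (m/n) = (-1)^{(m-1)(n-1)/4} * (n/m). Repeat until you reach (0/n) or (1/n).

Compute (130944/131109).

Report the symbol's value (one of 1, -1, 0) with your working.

factor out 2^7: 130944 = 2^7·1023; with 131109 mod 8 = 5, (2/131109) = -1; sign now -1; continue with (1023/131109)
flip (1023/131109) -> (131109/1023): both odd, 1023 mod 4 = 3, 131109 mod 4 = 1, so the flip contributes +1; sign now -1
(131109/1023): 131109 mod 1023 = 165, so (131109/1023) = (165/1023)
flip (165/1023) -> (1023/165): both odd, 165 mod 4 = 1, 1023 mod 4 = 3, so the flip contributes +1; sign now -1
(1023/165): 1023 mod 165 = 33, so (1023/165) = (33/165)
flip (33/165) -> (165/33): both odd, 33 mod 4 = 1, 165 mod 4 = 1, so the flip contributes +1; sign now -1
(165/33): 165 mod 33 = 0, so (165/33) = (0/33)
reached (0/33); gcd(a, n) > 1, so (0/33) = 0 and the symbol is 0

0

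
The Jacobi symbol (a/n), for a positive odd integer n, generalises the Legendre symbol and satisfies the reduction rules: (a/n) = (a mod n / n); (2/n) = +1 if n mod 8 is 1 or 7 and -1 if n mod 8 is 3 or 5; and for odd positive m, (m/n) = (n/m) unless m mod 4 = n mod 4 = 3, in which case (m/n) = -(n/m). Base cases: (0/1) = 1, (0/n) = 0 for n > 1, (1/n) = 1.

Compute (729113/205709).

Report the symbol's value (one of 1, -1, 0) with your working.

(729113/205709): 729113 mod 205709 = 111986, so (729113/205709) = (111986/205709)
factor out 2^1: 111986 = 2^1·55993; with 205709 mod 8 = 5, (2/205709) = -1; sign now -1; continue with (55993/205709)
flip (55993/205709) -> (205709/55993): both odd, 55993 mod 4 = 1, 205709 mod 4 = 1, so the flip contributes +1; sign now -1
(205709/55993): 205709 mod 55993 = 37730, so (205709/55993) = (37730/55993)
factor out 2^1: 37730 = 2^1·18865; with 55993 mod 8 = 1, (2/55993) = +1; sign now -1; continue with (18865/55993)
flip (18865/55993) -> (55993/18865): both odd, 18865 mod 4 = 1, 55993 mod 4 = 1, so the flip contributes +1; sign now -1
(55993/18865): 55993 mod 18865 = 18263, so (55993/18865) = (18263/18865)
flip (18263/18865) -> (18865/18263): both odd, 18263 mod 4 = 3, 18865 mod 4 = 1, so the flip contributes +1; sign now -1
(18865/18263): 18865 mod 18263 = 602, so (18865/18263) = (602/18263)
factor out 2^1: 602 = 2^1·301; with 18263 mod 8 = 7, (2/18263) = +1; sign now -1; continue with (301/18263)
flip (301/18263) -> (18263/301): both odd, 301 mod 4 = 1, 18263 mod 4 = 3, so the flip contributes +1; sign now -1
(18263/301): 18263 mod 301 = 203, so (18263/301) = (203/301)
flip (203/301) -> (301/203): both odd, 203 mod 4 = 3, 301 mod 4 = 1, so the flip contributes +1; sign now -1
(301/203): 301 mod 203 = 98, so (301/203) = (98/203)
factor out 2^1: 98 = 2^1·49; with 203 mod 8 = 3, (2/203) = -1; sign now +1; continue with (49/203)
flip (49/203) -> (203/49): both odd, 49 mod 4 = 1, 203 mod 4 = 3, so the flip contributes +1; sign now +1
(203/49): 203 mod 49 = 7, so (203/49) = (7/49)
flip (7/49) -> (49/7): both odd, 7 mod 4 = 3, 49 mod 4 = 1, so the flip contributes +1; sign now +1
(49/7): 49 mod 7 = 0, so (49/7) = (0/7)
reached (0/7); gcd(a, n) > 1, so (0/7) = 0 and the symbol is 0

0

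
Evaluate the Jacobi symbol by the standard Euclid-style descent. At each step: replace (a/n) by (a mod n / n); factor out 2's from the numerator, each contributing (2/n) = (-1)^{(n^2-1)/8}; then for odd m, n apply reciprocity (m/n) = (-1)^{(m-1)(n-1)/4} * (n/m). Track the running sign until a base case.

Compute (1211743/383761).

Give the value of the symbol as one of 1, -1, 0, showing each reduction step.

1

(1211743/383761) = (60460/383761)   [reduce mod 383761]
60460 = 2^2·15115; (2/383761) = +1 since 383761 mod 8 = 1, so (60460/383761) = (+1)^2·(15115/383761); sign now +1
reciprocity: (15115/383761) = +1·(383761/15115) since 15115 mod 4 = 3, 383761 mod 4 = 1; sign now +1
(383761/15115) = (5886/15115)   [reduce mod 15115]
5886 = 2^1·2943; (2/15115) = -1 since 15115 mod 8 = 3, so (5886/15115) = (-1)^1·(2943/15115); sign now -1
reciprocity: (2943/15115) = -1·(15115/2943) since 2943 mod 4 = 3, 15115 mod 4 = 3; sign now +1
(15115/2943) = (400/2943)   [reduce mod 2943]
400 = 2^4·25; (2/2943) = +1 since 2943 mod 8 = 7, so (400/2943) = (+1)^4·(25/2943); sign now +1
reciprocity: (25/2943) = +1·(2943/25) since 25 mod 4 = 1, 2943 mod 4 = 3; sign now +1
(2943/25) = (18/25)   [reduce mod 25]
18 = 2^1·9; (2/25) = +1 since 25 mod 8 = 1, so (18/25) = (+1)^1·(9/25); sign now +1
reciprocity: (9/25) = +1·(25/9) since 9 mod 4 = 1, 25 mod 4 = 1; sign now +1
(25/9) = (7/9)   [reduce mod 9]
reciprocity: (7/9) = +1·(9/7) since 7 mod 4 = 3, 9 mod 4 = 1; sign now +1
(9/7) = (2/7)   [reduce mod 7]
2 = 2^1·1; (2/7) = +1 since 7 mod 8 = 7, so (2/7) = (+1)^1·(1/7); sign now +1
(1/7) = 1; final value = sign = +1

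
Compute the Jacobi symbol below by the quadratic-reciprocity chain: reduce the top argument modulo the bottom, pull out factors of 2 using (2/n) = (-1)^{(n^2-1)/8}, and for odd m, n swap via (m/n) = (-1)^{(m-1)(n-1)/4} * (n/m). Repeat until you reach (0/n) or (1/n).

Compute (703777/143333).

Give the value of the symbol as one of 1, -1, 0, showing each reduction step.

(703777/143333): 703777 mod 143333 = 130445, so (703777/143333) = (130445/143333)
flip (130445/143333) -> (143333/130445): both odd, 130445 mod 4 = 1, 143333 mod 4 = 1, so the flip contributes +1; sign now +1
(143333/130445): 143333 mod 130445 = 12888, so (143333/130445) = (12888/130445)
factor out 2^3: 12888 = 2^3·1611; with 130445 mod 8 = 5, (2/130445) = -1; sign now -1; continue with (1611/130445)
flip (1611/130445) -> (130445/1611): both odd, 1611 mod 4 = 3, 130445 mod 4 = 1, so the flip contributes +1; sign now -1
(130445/1611): 130445 mod 1611 = 1565, so (130445/1611) = (1565/1611)
flip (1565/1611) -> (1611/1565): both odd, 1565 mod 4 = 1, 1611 mod 4 = 3, so the flip contributes +1; sign now -1
(1611/1565): 1611 mod 1565 = 46, so (1611/1565) = (46/1565)
factor out 2^1: 46 = 2^1·23; with 1565 mod 8 = 5, (2/1565) = -1; sign now +1; continue with (23/1565)
flip (23/1565) -> (1565/23): both odd, 23 mod 4 = 3, 1565 mod 4 = 1, so the flip contributes +1; sign now +1
(1565/23): 1565 mod 23 = 1, so (1565/23) = (1/23)
reached (1/23) = 1, so the symbol is +1

1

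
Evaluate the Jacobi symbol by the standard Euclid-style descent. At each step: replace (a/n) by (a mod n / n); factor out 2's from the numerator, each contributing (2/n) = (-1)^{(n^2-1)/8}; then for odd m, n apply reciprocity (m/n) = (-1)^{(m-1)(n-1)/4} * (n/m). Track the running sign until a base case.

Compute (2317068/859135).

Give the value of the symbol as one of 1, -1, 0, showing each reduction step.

1

(2317068/859135): 2317068 mod 859135 = 598798, so (2317068/859135) = (598798/859135)
factor out 2^1: 598798 = 2^1·299399; with 859135 mod 8 = 7, (2/859135) = +1; sign now +1; continue with (299399/859135)
flip (299399/859135) -> (859135/299399): both odd, 299399 mod 4 = 3, 859135 mod 4 = 3, so the flip contributes -1; sign now -1
(859135/299399): 859135 mod 299399 = 260337, so (859135/299399) = (260337/299399)
flip (260337/299399) -> (299399/260337): both odd, 260337 mod 4 = 1, 299399 mod 4 = 3, so the flip contributes +1; sign now -1
(299399/260337): 299399 mod 260337 = 39062, so (299399/260337) = (39062/260337)
factor out 2^1: 39062 = 2^1·19531; with 260337 mod 8 = 1, (2/260337) = +1; sign now -1; continue with (19531/260337)
flip (19531/260337) -> (260337/19531): both odd, 19531 mod 4 = 3, 260337 mod 4 = 1, so the flip contributes +1; sign now -1
(260337/19531): 260337 mod 19531 = 6434, so (260337/19531) = (6434/19531)
factor out 2^1: 6434 = 2^1·3217; with 19531 mod 8 = 3, (2/19531) = -1; sign now +1; continue with (3217/19531)
flip (3217/19531) -> (19531/3217): both odd, 3217 mod 4 = 1, 19531 mod 4 = 3, so the flip contributes +1; sign now +1
(19531/3217): 19531 mod 3217 = 229, so (19531/3217) = (229/3217)
flip (229/3217) -> (3217/229): both odd, 229 mod 4 = 1, 3217 mod 4 = 1, so the flip contributes +1; sign now +1
(3217/229): 3217 mod 229 = 11, so (3217/229) = (11/229)
flip (11/229) -> (229/11): both odd, 11 mod 4 = 3, 229 mod 4 = 1, so the flip contributes +1; sign now +1
(229/11): 229 mod 11 = 9, so (229/11) = (9/11)
flip (9/11) -> (11/9): both odd, 9 mod 4 = 1, 11 mod 4 = 3, so the flip contributes +1; sign now +1
(11/9): 11 mod 9 = 2, so (11/9) = (2/9)
factor out 2^1: 2 = 2^1·1; with 9 mod 8 = 1, (2/9) = +1; sign now +1; continue with (1/9)
reached (1/9) = 1, so the symbol is +1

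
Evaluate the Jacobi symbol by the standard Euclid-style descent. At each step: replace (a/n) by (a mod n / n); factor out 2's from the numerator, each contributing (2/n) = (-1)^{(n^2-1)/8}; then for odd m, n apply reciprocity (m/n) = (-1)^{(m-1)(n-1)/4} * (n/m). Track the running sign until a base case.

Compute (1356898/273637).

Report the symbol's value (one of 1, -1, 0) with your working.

(1356898/273637): 1356898 mod 273637 = 262350, so (1356898/273637) = (262350/273637)
factor out 2^1: 262350 = 2^1·131175; with 273637 mod 8 = 5, (2/273637) = -1; sign now -1; continue with (131175/273637)
flip (131175/273637) -> (273637/131175): both odd, 131175 mod 4 = 3, 273637 mod 4 = 1, so the flip contributes +1; sign now -1
(273637/131175): 273637 mod 131175 = 11287, so (273637/131175) = (11287/131175)
flip (11287/131175) -> (131175/11287): both odd, 11287 mod 4 = 3, 131175 mod 4 = 3, so the flip contributes -1; sign now +1
(131175/11287): 131175 mod 11287 = 7018, so (131175/11287) = (7018/11287)
factor out 2^1: 7018 = 2^1·3509; with 11287 mod 8 = 7, (2/11287) = +1; sign now +1; continue with (3509/11287)
flip (3509/11287) -> (11287/3509): both odd, 3509 mod 4 = 1, 11287 mod 4 = 3, so the flip contributes +1; sign now +1
(11287/3509): 11287 mod 3509 = 760, so (11287/3509) = (760/3509)
factor out 2^3: 760 = 2^3·95; with 3509 mod 8 = 5, (2/3509) = -1; sign now -1; continue with (95/3509)
flip (95/3509) -> (3509/95): both odd, 95 mod 4 = 3, 3509 mod 4 = 1, so the flip contributes +1; sign now -1
(3509/95): 3509 mod 95 = 89, so (3509/95) = (89/95)
flip (89/95) -> (95/89): both odd, 89 mod 4 = 1, 95 mod 4 = 3, so the flip contributes +1; sign now -1
(95/89): 95 mod 89 = 6, so (95/89) = (6/89)
factor out 2^1: 6 = 2^1·3; with 89 mod 8 = 1, (2/89) = +1; sign now -1; continue with (3/89)
flip (3/89) -> (89/3): both odd, 3 mod 4 = 3, 89 mod 4 = 1, so the flip contributes +1; sign now -1
(89/3): 89 mod 3 = 2, so (89/3) = (2/3)
factor out 2^1: 2 = 2^1·1; with 3 mod 8 = 3, (2/3) = -1; sign now +1; continue with (1/3)
reached (1/3) = 1, so the symbol is +1

1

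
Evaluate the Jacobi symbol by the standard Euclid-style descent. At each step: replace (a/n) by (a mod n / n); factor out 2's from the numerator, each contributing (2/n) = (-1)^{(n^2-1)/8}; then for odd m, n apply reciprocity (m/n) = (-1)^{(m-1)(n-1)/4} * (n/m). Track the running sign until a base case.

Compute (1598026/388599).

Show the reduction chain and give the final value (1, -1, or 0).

1

(1598026/388599): 1598026 mod 388599 = 43630, so (1598026/388599) = (43630/388599)
factor out 2^1: 43630 = 2^1·21815; with 388599 mod 8 = 7, (2/388599) = +1; sign now +1; continue with (21815/388599)
flip (21815/388599) -> (388599/21815): both odd, 21815 mod 4 = 3, 388599 mod 4 = 3, so the flip contributes -1; sign now -1
(388599/21815): 388599 mod 21815 = 17744, so (388599/21815) = (17744/21815)
factor out 2^4: 17744 = 2^4·1109; with 21815 mod 8 = 7, (2/21815) = +1; sign now -1; continue with (1109/21815)
flip (1109/21815) -> (21815/1109): both odd, 1109 mod 4 = 1, 21815 mod 4 = 3, so the flip contributes +1; sign now -1
(21815/1109): 21815 mod 1109 = 744, so (21815/1109) = (744/1109)
factor out 2^3: 744 = 2^3·93; with 1109 mod 8 = 5, (2/1109) = -1; sign now +1; continue with (93/1109)
flip (93/1109) -> (1109/93): both odd, 93 mod 4 = 1, 1109 mod 4 = 1, so the flip contributes +1; sign now +1
(1109/93): 1109 mod 93 = 86, so (1109/93) = (86/93)
factor out 2^1: 86 = 2^1·43; with 93 mod 8 = 5, (2/93) = -1; sign now -1; continue with (43/93)
flip (43/93) -> (93/43): both odd, 43 mod 4 = 3, 93 mod 4 = 1, so the flip contributes +1; sign now -1
(93/43): 93 mod 43 = 7, so (93/43) = (7/43)
flip (7/43) -> (43/7): both odd, 7 mod 4 = 3, 43 mod 4 = 3, so the flip contributes -1; sign now +1
(43/7): 43 mod 7 = 1, so (43/7) = (1/7)
reached (1/7) = 1, so the symbol is +1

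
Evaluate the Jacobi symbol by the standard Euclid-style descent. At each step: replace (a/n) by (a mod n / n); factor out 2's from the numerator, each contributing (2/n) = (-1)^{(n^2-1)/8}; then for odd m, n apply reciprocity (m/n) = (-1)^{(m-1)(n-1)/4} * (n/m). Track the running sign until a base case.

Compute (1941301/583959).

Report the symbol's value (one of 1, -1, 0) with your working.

(1941301/583959): 1941301 mod 583959 = 189424, so (1941301/583959) = (189424/583959)
factor out 2^4: 189424 = 2^4·11839; with 583959 mod 8 = 7, (2/583959) = +1; sign now +1; continue with (11839/583959)
flip (11839/583959) -> (583959/11839): both odd, 11839 mod 4 = 3, 583959 mod 4 = 3, so the flip contributes -1; sign now -1
(583959/11839): 583959 mod 11839 = 3848, so (583959/11839) = (3848/11839)
factor out 2^3: 3848 = 2^3·481; with 11839 mod 8 = 7, (2/11839) = +1; sign now -1; continue with (481/11839)
flip (481/11839) -> (11839/481): both odd, 481 mod 4 = 1, 11839 mod 4 = 3, so the flip contributes +1; sign now -1
(11839/481): 11839 mod 481 = 295, so (11839/481) = (295/481)
flip (295/481) -> (481/295): both odd, 295 mod 4 = 3, 481 mod 4 = 1, so the flip contributes +1; sign now -1
(481/295): 481 mod 295 = 186, so (481/295) = (186/295)
factor out 2^1: 186 = 2^1·93; with 295 mod 8 = 7, (2/295) = +1; sign now -1; continue with (93/295)
flip (93/295) -> (295/93): both odd, 93 mod 4 = 1, 295 mod 4 = 3, so the flip contributes +1; sign now -1
(295/93): 295 mod 93 = 16, so (295/93) = (16/93)
factor out 2^4: 16 = 2^4·1; with 93 mod 8 = 5, (2/93) = -1; sign now -1; continue with (1/93)
reached (1/93) = 1, so the symbol is -1

-1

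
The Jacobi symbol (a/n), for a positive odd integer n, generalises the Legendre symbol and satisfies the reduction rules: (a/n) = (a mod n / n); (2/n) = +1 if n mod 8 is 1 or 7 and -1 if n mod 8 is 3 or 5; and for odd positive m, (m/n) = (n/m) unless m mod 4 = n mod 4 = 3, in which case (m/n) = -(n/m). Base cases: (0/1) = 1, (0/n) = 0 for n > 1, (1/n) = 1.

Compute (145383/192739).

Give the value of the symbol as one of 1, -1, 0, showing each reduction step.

reciprocity: (145383/192739) = -1·(192739/145383) since 145383 mod 4 = 3, 192739 mod 4 = 3; sign now -1
(192739/145383) = (47356/145383)   [reduce mod 145383]
47356 = 2^2·11839; (2/145383) = +1 since 145383 mod 8 = 7, so (47356/145383) = (+1)^2·(11839/145383); sign now -1
reciprocity: (11839/145383) = -1·(145383/11839) since 11839 mod 4 = 3, 145383 mod 4 = 3; sign now +1
(145383/11839) = (3315/11839)   [reduce mod 11839]
reciprocity: (3315/11839) = -1·(11839/3315) since 3315 mod 4 = 3, 11839 mod 4 = 3; sign now -1
(11839/3315) = (1894/3315)   [reduce mod 3315]
1894 = 2^1·947; (2/3315) = -1 since 3315 mod 8 = 3, so (1894/3315) = (-1)^1·(947/3315); sign now +1
reciprocity: (947/3315) = -1·(3315/947) since 947 mod 4 = 3, 3315 mod 4 = 3; sign now -1
(3315/947) = (474/947)   [reduce mod 947]
474 = 2^1·237; (2/947) = -1 since 947 mod 8 = 3, so (474/947) = (-1)^1·(237/947); sign now +1
reciprocity: (237/947) = +1·(947/237) since 237 mod 4 = 1, 947 mod 4 = 3; sign now +1
(947/237) = (236/237)   [reduce mod 237]
236 = 2^2·59; (2/237) = -1 since 237 mod 8 = 5, so (236/237) = (-1)^2·(59/237); sign now +1
reciprocity: (59/237) = +1·(237/59) since 59 mod 4 = 3, 237 mod 4 = 1; sign now +1
(237/59) = (1/59)   [reduce mod 59]
(1/59) = 1; final value = sign = +1

1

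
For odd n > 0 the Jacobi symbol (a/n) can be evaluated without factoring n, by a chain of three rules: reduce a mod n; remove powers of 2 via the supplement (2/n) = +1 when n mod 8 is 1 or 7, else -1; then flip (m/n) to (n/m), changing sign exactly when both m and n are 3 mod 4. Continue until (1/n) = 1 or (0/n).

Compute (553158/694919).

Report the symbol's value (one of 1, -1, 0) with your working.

-1

553158 = 2^1·276579; (2/694919) = +1 since 694919 mod 8 = 7, so (553158/694919) = (+1)^1·(276579/694919); sign now +1
reciprocity: (276579/694919) = -1·(694919/276579) since 276579 mod 4 = 3, 694919 mod 4 = 3; sign now -1
(694919/276579) = (141761/276579)   [reduce mod 276579]
reciprocity: (141761/276579) = +1·(276579/141761) since 141761 mod 4 = 1, 276579 mod 4 = 3; sign now -1
(276579/141761) = (134818/141761)   [reduce mod 141761]
134818 = 2^1·67409; (2/141761) = +1 since 141761 mod 8 = 1, so (134818/141761) = (+1)^1·(67409/141761); sign now -1
reciprocity: (67409/141761) = +1·(141761/67409) since 67409 mod 4 = 1, 141761 mod 4 = 1; sign now -1
(141761/67409) = (6943/67409)   [reduce mod 67409]
reciprocity: (6943/67409) = +1·(67409/6943) since 6943 mod 4 = 3, 67409 mod 4 = 1; sign now -1
(67409/6943) = (4922/6943)   [reduce mod 6943]
4922 = 2^1·2461; (2/6943) = +1 since 6943 mod 8 = 7, so (4922/6943) = (+1)^1·(2461/6943); sign now -1
reciprocity: (2461/6943) = +1·(6943/2461) since 2461 mod 4 = 1, 6943 mod 4 = 3; sign now -1
(6943/2461) = (2021/2461)   [reduce mod 2461]
reciprocity: (2021/2461) = +1·(2461/2021) since 2021 mod 4 = 1, 2461 mod 4 = 1; sign now -1
(2461/2021) = (440/2021)   [reduce mod 2021]
440 = 2^3·55; (2/2021) = -1 since 2021 mod 8 = 5, so (440/2021) = (-1)^3·(55/2021); sign now +1
reciprocity: (55/2021) = +1·(2021/55) since 55 mod 4 = 3, 2021 mod 4 = 1; sign now +1
(2021/55) = (41/55)   [reduce mod 55]
reciprocity: (41/55) = +1·(55/41) since 41 mod 4 = 1, 55 mod 4 = 3; sign now +1
(55/41) = (14/41)   [reduce mod 41]
14 = 2^1·7; (2/41) = +1 since 41 mod 8 = 1, so (14/41) = (+1)^1·(7/41); sign now +1
reciprocity: (7/41) = +1·(41/7) since 7 mod 4 = 3, 41 mod 4 = 1; sign now +1
(41/7) = (6/7)   [reduce mod 7]
6 = 2^1·3; (2/7) = +1 since 7 mod 8 = 7, so (6/7) = (+1)^1·(3/7); sign now +1
reciprocity: (3/7) = -1·(7/3) since 3 mod 4 = 3, 7 mod 4 = 3; sign now -1
(7/3) = (1/3)   [reduce mod 3]
(1/3) = 1; final value = sign = -1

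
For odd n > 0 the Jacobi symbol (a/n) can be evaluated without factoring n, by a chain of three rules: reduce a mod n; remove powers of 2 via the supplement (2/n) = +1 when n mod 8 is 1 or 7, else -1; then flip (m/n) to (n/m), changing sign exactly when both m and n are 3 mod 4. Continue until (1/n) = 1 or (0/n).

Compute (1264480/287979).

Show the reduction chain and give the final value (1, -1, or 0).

(1264480/287979) = (112564/287979)   [reduce mod 287979]
112564 = 2^2·28141; (2/287979) = -1 since 287979 mod 8 = 3, so (112564/287979) = (-1)^2·(28141/287979); sign now +1
reciprocity: (28141/287979) = +1·(287979/28141) since 28141 mod 4 = 1, 287979 mod 4 = 3; sign now +1
(287979/28141) = (6569/28141)   [reduce mod 28141]
reciprocity: (6569/28141) = +1·(28141/6569) since 6569 mod 4 = 1, 28141 mod 4 = 1; sign now +1
(28141/6569) = (1865/6569)   [reduce mod 6569]
reciprocity: (1865/6569) = +1·(6569/1865) since 1865 mod 4 = 1, 6569 mod 4 = 1; sign now +1
(6569/1865) = (974/1865)   [reduce mod 1865]
974 = 2^1·487; (2/1865) = +1 since 1865 mod 8 = 1, so (974/1865) = (+1)^1·(487/1865); sign now +1
reciprocity: (487/1865) = +1·(1865/487) since 487 mod 4 = 3, 1865 mod 4 = 1; sign now +1
(1865/487) = (404/487)   [reduce mod 487]
404 = 2^2·101; (2/487) = +1 since 487 mod 8 = 7, so (404/487) = (+1)^2·(101/487); sign now +1
reciprocity: (101/487) = +1·(487/101) since 101 mod 4 = 1, 487 mod 4 = 3; sign now +1
(487/101) = (83/101)   [reduce mod 101]
reciprocity: (83/101) = +1·(101/83) since 83 mod 4 = 3, 101 mod 4 = 1; sign now +1
(101/83) = (18/83)   [reduce mod 83]
18 = 2^1·9; (2/83) = -1 since 83 mod 8 = 3, so (18/83) = (-1)^1·(9/83); sign now -1
reciprocity: (9/83) = +1·(83/9) since 9 mod 4 = 1, 83 mod 4 = 3; sign now -1
(83/9) = (2/9)   [reduce mod 9]
2 = 2^1·1; (2/9) = +1 since 9 mod 8 = 1, so (2/9) = (+1)^1·(1/9); sign now -1
(1/9) = 1; final value = sign = -1

-1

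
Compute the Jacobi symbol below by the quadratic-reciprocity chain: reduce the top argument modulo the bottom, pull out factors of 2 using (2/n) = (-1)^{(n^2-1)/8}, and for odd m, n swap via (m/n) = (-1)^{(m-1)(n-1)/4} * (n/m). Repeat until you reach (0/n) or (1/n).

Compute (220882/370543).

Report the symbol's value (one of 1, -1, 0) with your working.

1

factor out 2^1: 220882 = 2^1·110441; with 370543 mod 8 = 7, (2/370543) = +1; sign now +1; continue with (110441/370543)
flip (110441/370543) -> (370543/110441): both odd, 110441 mod 4 = 1, 370543 mod 4 = 3, so the flip contributes +1; sign now +1
(370543/110441): 370543 mod 110441 = 39220, so (370543/110441) = (39220/110441)
factor out 2^2: 39220 = 2^2·9805; with 110441 mod 8 = 1, (2/110441) = +1; sign now +1; continue with (9805/110441)
flip (9805/110441) -> (110441/9805): both odd, 9805 mod 4 = 1, 110441 mod 4 = 1, so the flip contributes +1; sign now +1
(110441/9805): 110441 mod 9805 = 2586, so (110441/9805) = (2586/9805)
factor out 2^1: 2586 = 2^1·1293; with 9805 mod 8 = 5, (2/9805) = -1; sign now -1; continue with (1293/9805)
flip (1293/9805) -> (9805/1293): both odd, 1293 mod 4 = 1, 9805 mod 4 = 1, so the flip contributes +1; sign now -1
(9805/1293): 9805 mod 1293 = 754, so (9805/1293) = (754/1293)
factor out 2^1: 754 = 2^1·377; with 1293 mod 8 = 5, (2/1293) = -1; sign now +1; continue with (377/1293)
flip (377/1293) -> (1293/377): both odd, 377 mod 4 = 1, 1293 mod 4 = 1, so the flip contributes +1; sign now +1
(1293/377): 1293 mod 377 = 162, so (1293/377) = (162/377)
factor out 2^1: 162 = 2^1·81; with 377 mod 8 = 1, (2/377) = +1; sign now +1; continue with (81/377)
flip (81/377) -> (377/81): both odd, 81 mod 4 = 1, 377 mod 4 = 1, so the flip contributes +1; sign now +1
(377/81): 377 mod 81 = 53, so (377/81) = (53/81)
flip (53/81) -> (81/53): both odd, 53 mod 4 = 1, 81 mod 4 = 1, so the flip contributes +1; sign now +1
(81/53): 81 mod 53 = 28, so (81/53) = (28/53)
factor out 2^2: 28 = 2^2·7; with 53 mod 8 = 5, (2/53) = -1; sign now +1; continue with (7/53)
flip (7/53) -> (53/7): both odd, 7 mod 4 = 3, 53 mod 4 = 1, so the flip contributes +1; sign now +1
(53/7): 53 mod 7 = 4, so (53/7) = (4/7)
factor out 2^2: 4 = 2^2·1; with 7 mod 8 = 7, (2/7) = +1; sign now +1; continue with (1/7)
reached (1/7) = 1, so the symbol is +1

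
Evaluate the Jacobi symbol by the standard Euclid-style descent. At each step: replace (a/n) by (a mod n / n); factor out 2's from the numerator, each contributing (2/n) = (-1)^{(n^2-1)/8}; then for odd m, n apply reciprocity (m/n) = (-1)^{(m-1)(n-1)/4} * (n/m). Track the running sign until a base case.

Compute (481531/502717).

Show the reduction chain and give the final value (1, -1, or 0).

-1

flip (481531/502717) -> (502717/481531): both odd, 481531 mod 4 = 3, 502717 mod 4 = 1, so the flip contributes +1; sign now +1
(502717/481531): 502717 mod 481531 = 21186, so (502717/481531) = (21186/481531)
factor out 2^1: 21186 = 2^1·10593; with 481531 mod 8 = 3, (2/481531) = -1; sign now -1; continue with (10593/481531)
flip (10593/481531) -> (481531/10593): both odd, 10593 mod 4 = 1, 481531 mod 4 = 3, so the flip contributes +1; sign now -1
(481531/10593): 481531 mod 10593 = 4846, so (481531/10593) = (4846/10593)
factor out 2^1: 4846 = 2^1·2423; with 10593 mod 8 = 1, (2/10593) = +1; sign now -1; continue with (2423/10593)
flip (2423/10593) -> (10593/2423): both odd, 2423 mod 4 = 3, 10593 mod 4 = 1, so the flip contributes +1; sign now -1
(10593/2423): 10593 mod 2423 = 901, so (10593/2423) = (901/2423)
flip (901/2423) -> (2423/901): both odd, 901 mod 4 = 1, 2423 mod 4 = 3, so the flip contributes +1; sign now -1
(2423/901): 2423 mod 901 = 621, so (2423/901) = (621/901)
flip (621/901) -> (901/621): both odd, 621 mod 4 = 1, 901 mod 4 = 1, so the flip contributes +1; sign now -1
(901/621): 901 mod 621 = 280, so (901/621) = (280/621)
factor out 2^3: 280 = 2^3·35; with 621 mod 8 = 5, (2/621) = -1; sign now +1; continue with (35/621)
flip (35/621) -> (621/35): both odd, 35 mod 4 = 3, 621 mod 4 = 1, so the flip contributes +1; sign now +1
(621/35): 621 mod 35 = 26, so (621/35) = (26/35)
factor out 2^1: 26 = 2^1·13; with 35 mod 8 = 3, (2/35) = -1; sign now -1; continue with (13/35)
flip (13/35) -> (35/13): both odd, 13 mod 4 = 1, 35 mod 4 = 3, so the flip contributes +1; sign now -1
(35/13): 35 mod 13 = 9, so (35/13) = (9/13)
flip (9/13) -> (13/9): both odd, 9 mod 4 = 1, 13 mod 4 = 1, so the flip contributes +1; sign now -1
(13/9): 13 mod 9 = 4, so (13/9) = (4/9)
factor out 2^2: 4 = 2^2·1; with 9 mod 8 = 1, (2/9) = +1; sign now -1; continue with (1/9)
reached (1/9) = 1, so the symbol is -1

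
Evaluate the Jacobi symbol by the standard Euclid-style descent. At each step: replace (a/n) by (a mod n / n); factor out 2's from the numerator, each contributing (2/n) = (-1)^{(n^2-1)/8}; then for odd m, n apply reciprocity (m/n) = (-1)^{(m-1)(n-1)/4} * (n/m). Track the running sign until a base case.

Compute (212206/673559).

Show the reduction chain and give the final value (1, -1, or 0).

-1

factor out 2^1: 212206 = 2^1·106103; with 673559 mod 8 = 7, (2/673559) = +1; sign now +1; continue with (106103/673559)
flip (106103/673559) -> (673559/106103): both odd, 106103 mod 4 = 3, 673559 mod 4 = 3, so the flip contributes -1; sign now -1
(673559/106103): 673559 mod 106103 = 36941, so (673559/106103) = (36941/106103)
flip (36941/106103) -> (106103/36941): both odd, 36941 mod 4 = 1, 106103 mod 4 = 3, so the flip contributes +1; sign now -1
(106103/36941): 106103 mod 36941 = 32221, so (106103/36941) = (32221/36941)
flip (32221/36941) -> (36941/32221): both odd, 32221 mod 4 = 1, 36941 mod 4 = 1, so the flip contributes +1; sign now -1
(36941/32221): 36941 mod 32221 = 4720, so (36941/32221) = (4720/32221)
factor out 2^4: 4720 = 2^4·295; with 32221 mod 8 = 5, (2/32221) = -1; sign now -1; continue with (295/32221)
flip (295/32221) -> (32221/295): both odd, 295 mod 4 = 3, 32221 mod 4 = 1, so the flip contributes +1; sign now -1
(32221/295): 32221 mod 295 = 66, so (32221/295) = (66/295)
factor out 2^1: 66 = 2^1·33; with 295 mod 8 = 7, (2/295) = +1; sign now -1; continue with (33/295)
flip (33/295) -> (295/33): both odd, 33 mod 4 = 1, 295 mod 4 = 3, so the flip contributes +1; sign now -1
(295/33): 295 mod 33 = 31, so (295/33) = (31/33)
flip (31/33) -> (33/31): both odd, 31 mod 4 = 3, 33 mod 4 = 1, so the flip contributes +1; sign now -1
(33/31): 33 mod 31 = 2, so (33/31) = (2/31)
factor out 2^1: 2 = 2^1·1; with 31 mod 8 = 7, (2/31) = +1; sign now -1; continue with (1/31)
reached (1/31) = 1, so the symbol is -1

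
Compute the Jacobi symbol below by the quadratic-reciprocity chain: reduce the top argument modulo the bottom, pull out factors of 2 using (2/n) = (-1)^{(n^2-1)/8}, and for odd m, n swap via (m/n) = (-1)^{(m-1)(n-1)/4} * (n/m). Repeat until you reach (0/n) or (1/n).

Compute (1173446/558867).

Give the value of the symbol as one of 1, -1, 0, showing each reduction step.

(1173446/558867) = (55712/558867)   [reduce mod 558867]
55712 = 2^5·1741; (2/558867) = -1 since 558867 mod 8 = 3, so (55712/558867) = (-1)^5·(1741/558867); sign now -1
reciprocity: (1741/558867) = +1·(558867/1741) since 1741 mod 4 = 1, 558867 mod 4 = 3; sign now -1
(558867/1741) = (6/1741)   [reduce mod 1741]
6 = 2^1·3; (2/1741) = -1 since 1741 mod 8 = 5, so (6/1741) = (-1)^1·(3/1741); sign now +1
reciprocity: (3/1741) = +1·(1741/3) since 3 mod 4 = 3, 1741 mod 4 = 1; sign now +1
(1741/3) = (1/3)   [reduce mod 3]
(1/3) = 1; final value = sign = +1

1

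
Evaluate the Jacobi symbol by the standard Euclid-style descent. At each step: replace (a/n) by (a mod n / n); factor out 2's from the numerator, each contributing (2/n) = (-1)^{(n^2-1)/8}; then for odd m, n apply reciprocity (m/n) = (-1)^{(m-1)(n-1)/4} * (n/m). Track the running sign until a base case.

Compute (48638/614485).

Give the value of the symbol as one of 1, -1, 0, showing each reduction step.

factor out 2^1: 48638 = 2^1·24319; with 614485 mod 8 = 5, (2/614485) = -1; sign now -1; continue with (24319/614485)
flip (24319/614485) -> (614485/24319): both odd, 24319 mod 4 = 3, 614485 mod 4 = 1, so the flip contributes +1; sign now -1
(614485/24319): 614485 mod 24319 = 6510, so (614485/24319) = (6510/24319)
factor out 2^1: 6510 = 2^1·3255; with 24319 mod 8 = 7, (2/24319) = +1; sign now -1; continue with (3255/24319)
flip (3255/24319) -> (24319/3255): both odd, 3255 mod 4 = 3, 24319 mod 4 = 3, so the flip contributes -1; sign now +1
(24319/3255): 24319 mod 3255 = 1534, so (24319/3255) = (1534/3255)
factor out 2^1: 1534 = 2^1·767; with 3255 mod 8 = 7, (2/3255) = +1; sign now +1; continue with (767/3255)
flip (767/3255) -> (3255/767): both odd, 767 mod 4 = 3, 3255 mod 4 = 3, so the flip contributes -1; sign now -1
(3255/767): 3255 mod 767 = 187, so (3255/767) = (187/767)
flip (187/767) -> (767/187): both odd, 187 mod 4 = 3, 767 mod 4 = 3, so the flip contributes -1; sign now +1
(767/187): 767 mod 187 = 19, so (767/187) = (19/187)
flip (19/187) -> (187/19): both odd, 19 mod 4 = 3, 187 mod 4 = 3, so the flip contributes -1; sign now -1
(187/19): 187 mod 19 = 16, so (187/19) = (16/19)
factor out 2^4: 16 = 2^4·1; with 19 mod 8 = 3, (2/19) = -1; sign now -1; continue with (1/19)
reached (1/19) = 1, so the symbol is -1

-1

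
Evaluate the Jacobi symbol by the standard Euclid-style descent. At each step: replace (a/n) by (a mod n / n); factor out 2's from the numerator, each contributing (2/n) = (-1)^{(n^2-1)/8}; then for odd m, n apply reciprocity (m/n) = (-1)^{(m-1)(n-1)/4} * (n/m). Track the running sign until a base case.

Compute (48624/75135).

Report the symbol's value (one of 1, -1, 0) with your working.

factor out 2^4: 48624 = 2^4·3039; with 75135 mod 8 = 7, (2/75135) = +1; sign now +1; continue with (3039/75135)
flip (3039/75135) -> (75135/3039): both odd, 3039 mod 4 = 3, 75135 mod 4 = 3, so the flip contributes -1; sign now -1
(75135/3039): 75135 mod 3039 = 2199, so (75135/3039) = (2199/3039)
flip (2199/3039) -> (3039/2199): both odd, 2199 mod 4 = 3, 3039 mod 4 = 3, so the flip contributes -1; sign now +1
(3039/2199): 3039 mod 2199 = 840, so (3039/2199) = (840/2199)
factor out 2^3: 840 = 2^3·105; with 2199 mod 8 = 7, (2/2199) = +1; sign now +1; continue with (105/2199)
flip (105/2199) -> (2199/105): both odd, 105 mod 4 = 1, 2199 mod 4 = 3, so the flip contributes +1; sign now +1
(2199/105): 2199 mod 105 = 99, so (2199/105) = (99/105)
flip (99/105) -> (105/99): both odd, 99 mod 4 = 3, 105 mod 4 = 1, so the flip contributes +1; sign now +1
(105/99): 105 mod 99 = 6, so (105/99) = (6/99)
factor out 2^1: 6 = 2^1·3; with 99 mod 8 = 3, (2/99) = -1; sign now -1; continue with (3/99)
flip (3/99) -> (99/3): both odd, 3 mod 4 = 3, 99 mod 4 = 3, so the flip contributes -1; sign now +1
(99/3): 99 mod 3 = 0, so (99/3) = (0/3)
reached (0/3); gcd(a, n) > 1, so (0/3) = 0 and the symbol is 0

0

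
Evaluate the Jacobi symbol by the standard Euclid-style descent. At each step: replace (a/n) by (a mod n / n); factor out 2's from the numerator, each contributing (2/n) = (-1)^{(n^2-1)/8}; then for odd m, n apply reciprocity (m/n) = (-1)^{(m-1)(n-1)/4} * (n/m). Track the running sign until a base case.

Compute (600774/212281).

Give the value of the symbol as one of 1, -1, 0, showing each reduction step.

(600774/212281) = (176212/212281)   [reduce mod 212281]
176212 = 2^2·44053; (2/212281) = +1 since 212281 mod 8 = 1, so (176212/212281) = (+1)^2·(44053/212281); sign now +1
reciprocity: (44053/212281) = +1·(212281/44053) since 44053 mod 4 = 1, 212281 mod 4 = 1; sign now +1
(212281/44053) = (36069/44053)   [reduce mod 44053]
reciprocity: (36069/44053) = +1·(44053/36069) since 36069 mod 4 = 1, 44053 mod 4 = 1; sign now +1
(44053/36069) = (7984/36069)   [reduce mod 36069]
7984 = 2^4·499; (2/36069) = -1 since 36069 mod 8 = 5, so (7984/36069) = (-1)^4·(499/36069); sign now +1
reciprocity: (499/36069) = +1·(36069/499) since 499 mod 4 = 3, 36069 mod 4 = 1; sign now +1
(36069/499) = (141/499)   [reduce mod 499]
reciprocity: (141/499) = +1·(499/141) since 141 mod 4 = 1, 499 mod 4 = 3; sign now +1
(499/141) = (76/141)   [reduce mod 141]
76 = 2^2·19; (2/141) = -1 since 141 mod 8 = 5, so (76/141) = (-1)^2·(19/141); sign now +1
reciprocity: (19/141) = +1·(141/19) since 19 mod 4 = 3, 141 mod 4 = 1; sign now +1
(141/19) = (8/19)   [reduce mod 19]
8 = 2^3·1; (2/19) = -1 since 19 mod 8 = 3, so (8/19) = (-1)^3·(1/19); sign now -1
(1/19) = 1; final value = sign = -1

-1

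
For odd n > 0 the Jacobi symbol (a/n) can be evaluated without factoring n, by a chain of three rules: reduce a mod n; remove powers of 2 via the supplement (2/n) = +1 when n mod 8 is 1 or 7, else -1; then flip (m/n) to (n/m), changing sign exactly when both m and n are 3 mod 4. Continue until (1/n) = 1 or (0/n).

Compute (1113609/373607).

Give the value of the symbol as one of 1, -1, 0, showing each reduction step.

1

(1113609/373607) = (366395/373607)   [reduce mod 373607]
reciprocity: (366395/373607) = -1·(373607/366395) since 366395 mod 4 = 3, 373607 mod 4 = 3; sign now -1
(373607/366395) = (7212/366395)   [reduce mod 366395]
7212 = 2^2·1803; (2/366395) = -1 since 366395 mod 8 = 3, so (7212/366395) = (-1)^2·(1803/366395); sign now -1
reciprocity: (1803/366395) = -1·(366395/1803) since 1803 mod 4 = 3, 366395 mod 4 = 3; sign now +1
(366395/1803) = (386/1803)   [reduce mod 1803]
386 = 2^1·193; (2/1803) = -1 since 1803 mod 8 = 3, so (386/1803) = (-1)^1·(193/1803); sign now -1
reciprocity: (193/1803) = +1·(1803/193) since 193 mod 4 = 1, 1803 mod 4 = 3; sign now -1
(1803/193) = (66/193)   [reduce mod 193]
66 = 2^1·33; (2/193) = +1 since 193 mod 8 = 1, so (66/193) = (+1)^1·(33/193); sign now -1
reciprocity: (33/193) = +1·(193/33) since 33 mod 4 = 1, 193 mod 4 = 1; sign now -1
(193/33) = (28/33)   [reduce mod 33]
28 = 2^2·7; (2/33) = +1 since 33 mod 8 = 1, so (28/33) = (+1)^2·(7/33); sign now -1
reciprocity: (7/33) = +1·(33/7) since 7 mod 4 = 3, 33 mod 4 = 1; sign now -1
(33/7) = (5/7)   [reduce mod 7]
reciprocity: (5/7) = +1·(7/5) since 5 mod 4 = 1, 7 mod 4 = 3; sign now -1
(7/5) = (2/5)   [reduce mod 5]
2 = 2^1·1; (2/5) = -1 since 5 mod 8 = 5, so (2/5) = (-1)^1·(1/5); sign now +1
(1/5) = 1; final value = sign = +1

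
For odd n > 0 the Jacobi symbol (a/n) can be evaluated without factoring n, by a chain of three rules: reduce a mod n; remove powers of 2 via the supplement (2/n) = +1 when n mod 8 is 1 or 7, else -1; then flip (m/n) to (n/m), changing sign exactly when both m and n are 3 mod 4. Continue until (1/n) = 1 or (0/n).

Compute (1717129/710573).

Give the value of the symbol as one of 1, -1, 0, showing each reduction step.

(1717129/710573) = (295983/710573)   [reduce mod 710573]
reciprocity: (295983/710573) = +1·(710573/295983) since 295983 mod 4 = 3, 710573 mod 4 = 1; sign now +1
(710573/295983) = (118607/295983)   [reduce mod 295983]
reciprocity: (118607/295983) = -1·(295983/118607) since 118607 mod 4 = 3, 295983 mod 4 = 3; sign now -1
(295983/118607) = (58769/118607)   [reduce mod 118607]
reciprocity: (58769/118607) = +1·(118607/58769) since 58769 mod 4 = 1, 118607 mod 4 = 3; sign now -1
(118607/58769) = (1069/58769)   [reduce mod 58769]
reciprocity: (1069/58769) = +1·(58769/1069) since 1069 mod 4 = 1, 58769 mod 4 = 1; sign now -1
(58769/1069) = (1043/1069)   [reduce mod 1069]
reciprocity: (1043/1069) = +1·(1069/1043) since 1043 mod 4 = 3, 1069 mod 4 = 1; sign now -1
(1069/1043) = (26/1043)   [reduce mod 1043]
26 = 2^1·13; (2/1043) = -1 since 1043 mod 8 = 3, so (26/1043) = (-1)^1·(13/1043); sign now +1
reciprocity: (13/1043) = +1·(1043/13) since 13 mod 4 = 1, 1043 mod 4 = 3; sign now +1
(1043/13) = (3/13)   [reduce mod 13]
reciprocity: (3/13) = +1·(13/3) since 3 mod 4 = 3, 13 mod 4 = 1; sign now +1
(13/3) = (1/3)   [reduce mod 3]
(1/3) = 1; final value = sign = +1

1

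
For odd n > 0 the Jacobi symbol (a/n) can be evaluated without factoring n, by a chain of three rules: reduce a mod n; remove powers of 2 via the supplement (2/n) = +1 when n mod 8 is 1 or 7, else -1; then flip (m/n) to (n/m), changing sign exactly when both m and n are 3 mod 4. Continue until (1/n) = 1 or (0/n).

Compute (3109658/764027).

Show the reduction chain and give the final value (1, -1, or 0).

-1

(3109658/764027) = (53550/764027)   [reduce mod 764027]
53550 = 2^1·26775; (2/764027) = -1 since 764027 mod 8 = 3, so (53550/764027) = (-1)^1·(26775/764027); sign now -1
reciprocity: (26775/764027) = -1·(764027/26775) since 26775 mod 4 = 3, 764027 mod 4 = 3; sign now +1
(764027/26775) = (14327/26775)   [reduce mod 26775]
reciprocity: (14327/26775) = -1·(26775/14327) since 14327 mod 4 = 3, 26775 mod 4 = 3; sign now -1
(26775/14327) = (12448/14327)   [reduce mod 14327]
12448 = 2^5·389; (2/14327) = +1 since 14327 mod 8 = 7, so (12448/14327) = (+1)^5·(389/14327); sign now -1
reciprocity: (389/14327) = +1·(14327/389) since 389 mod 4 = 1, 14327 mod 4 = 3; sign now -1
(14327/389) = (323/389)   [reduce mod 389]
reciprocity: (323/389) = +1·(389/323) since 323 mod 4 = 3, 389 mod 4 = 1; sign now -1
(389/323) = (66/323)   [reduce mod 323]
66 = 2^1·33; (2/323) = -1 since 323 mod 8 = 3, so (66/323) = (-1)^1·(33/323); sign now +1
reciprocity: (33/323) = +1·(323/33) since 33 mod 4 = 1, 323 mod 4 = 3; sign now +1
(323/33) = (26/33)   [reduce mod 33]
26 = 2^1·13; (2/33) = +1 since 33 mod 8 = 1, so (26/33) = (+1)^1·(13/33); sign now +1
reciprocity: (13/33) = +1·(33/13) since 13 mod 4 = 1, 33 mod 4 = 1; sign now +1
(33/13) = (7/13)   [reduce mod 13]
reciprocity: (7/13) = +1·(13/7) since 7 mod 4 = 3, 13 mod 4 = 1; sign now +1
(13/7) = (6/7)   [reduce mod 7]
6 = 2^1·3; (2/7) = +1 since 7 mod 8 = 7, so (6/7) = (+1)^1·(3/7); sign now +1
reciprocity: (3/7) = -1·(7/3) since 3 mod 4 = 3, 7 mod 4 = 3; sign now -1
(7/3) = (1/3)   [reduce mod 3]
(1/3) = 1; final value = sign = -1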